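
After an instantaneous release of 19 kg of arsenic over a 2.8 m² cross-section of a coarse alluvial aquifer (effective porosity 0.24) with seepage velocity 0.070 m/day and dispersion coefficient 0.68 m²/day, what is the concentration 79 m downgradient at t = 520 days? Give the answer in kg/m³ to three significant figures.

For an instantaneous plane source, C(x,t) = M/(n_e·A·√(4πDt)) · exp(−(x−vt)²/(4Dt)), with n_e·A the pore (flow) area.
Plume center vt = 0.070 × 520 = 36.4 m, so the well at 79 m is 42.6 m downgradient of the peak.
√(4πDt) = 66.66 m, giving peak height M/(n_e·A·√(4πDt)) = 19/(0.24 × 2.8 × 66.66) = 0.4241 kg/m³.
(x−vt)²/(4Dt) = (42.6)²/(4 × 0.68 × 520) = 1.283; exp(−1.283) = 0.2772.
C = 0.4241 × 0.2772 = 0.118 kg/m³.

0.118 kg/m³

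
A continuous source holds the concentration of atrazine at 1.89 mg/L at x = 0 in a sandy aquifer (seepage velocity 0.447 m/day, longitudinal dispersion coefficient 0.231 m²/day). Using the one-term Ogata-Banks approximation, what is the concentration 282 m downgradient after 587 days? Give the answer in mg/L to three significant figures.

0.221 mg/L

For a continuous step input, C/C₀ ≈ ½·erfc((x−vt)/(2√(Dt))).
vt = 0.447 × 587 = 262.389 m and 2√(Dt) = 2√(0.231 × 587) = 23.29 m.
Argument (x−vt)/(2√(Dt)) = (282 − 262.389)/23.29 = 0.8420; ½·erfc(0.8420) = 0.1169.
C = 1.89 × 0.1169 = 0.221 mg/L.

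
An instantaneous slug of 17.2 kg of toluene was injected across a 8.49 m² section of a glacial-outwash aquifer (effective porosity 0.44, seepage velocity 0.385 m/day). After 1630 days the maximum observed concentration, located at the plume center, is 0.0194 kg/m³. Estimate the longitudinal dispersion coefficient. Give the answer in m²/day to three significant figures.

2.75 m²/day

At the plume center C_max = M/(n_e·A·√(4πDt)), so D = M²/(4πt·(n_e·A·C_max)²).
n_e·A·C_max = 0.44 × 8.49 × 0.0194 = 0.07247 kg/m.
D = 17.2²/(4π × 1630 × 0.07247²) = 2.75 m²/day.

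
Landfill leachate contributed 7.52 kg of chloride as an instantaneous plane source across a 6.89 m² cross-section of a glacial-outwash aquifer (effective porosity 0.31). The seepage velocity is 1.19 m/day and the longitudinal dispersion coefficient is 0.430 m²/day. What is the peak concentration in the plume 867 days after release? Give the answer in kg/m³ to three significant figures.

The peak of an instantaneous 1D plume sits at x = vt; there the Gaussian factor is 1 and C_max = M/(n_e·A·√(4πDt)), where n_e·A is the pore area the mass is dissolved in.
√(4πDt) = √(4π × 0.430 × 867) = 68.45 m, so C_max = 7.52/(0.31 × 6.89 × 68.45) = 0.0514 kg/m³.

0.0514 kg/m³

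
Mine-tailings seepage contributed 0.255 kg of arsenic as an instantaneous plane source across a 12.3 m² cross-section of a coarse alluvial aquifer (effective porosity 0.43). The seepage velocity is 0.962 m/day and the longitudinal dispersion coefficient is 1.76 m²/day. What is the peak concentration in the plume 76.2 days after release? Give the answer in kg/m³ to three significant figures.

The peak of an instantaneous 1D plume sits at x = vt; there the Gaussian factor is 1 and C_max = M/(n_e·A·√(4πDt)), where n_e·A is the pore area the mass is dissolved in.
√(4πDt) = √(4π × 1.76 × 76.2) = 41.05 m, so C_max = 0.255/(0.43 × 12.3 × 41.05) = 0.00117 kg/m³.

0.00117 kg/m³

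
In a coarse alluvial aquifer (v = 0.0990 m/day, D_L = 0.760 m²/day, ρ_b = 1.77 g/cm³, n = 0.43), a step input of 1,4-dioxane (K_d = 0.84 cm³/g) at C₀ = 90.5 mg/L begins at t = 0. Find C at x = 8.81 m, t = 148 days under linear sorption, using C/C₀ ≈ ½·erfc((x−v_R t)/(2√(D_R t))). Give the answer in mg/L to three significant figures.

19.8 mg/L

Retardation factor R = 1 + ρ_b·K_d/n = 1 + 1.77 × 0.84/0.43 = 4.458.
Sorption retards both mechanisms: v_R = v/R = 0.02221 m/day, D_R = D/R = 0.1705 m²/day.
v_R·t = 0.02221 × 148 = 3.28708 m; 2√(D_R t) = 10.05 m; argument = (8.81 − 3.28708)/10.05 = 0.5495.
C = C₀ × ½·erfc(0.5495) = 90.5 × 0.2185 = 19.8 mg/L.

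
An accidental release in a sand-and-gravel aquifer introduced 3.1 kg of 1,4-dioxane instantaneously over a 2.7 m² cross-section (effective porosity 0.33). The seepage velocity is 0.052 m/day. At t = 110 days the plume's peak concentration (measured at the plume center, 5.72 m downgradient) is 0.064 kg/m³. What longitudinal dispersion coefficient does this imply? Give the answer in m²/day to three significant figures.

At the plume center C_max = M/(n_e·A·√(4πDt)), so D = M²/(4πt·(n_e·A·C_max)²).
n_e·A·C_max = 0.33 × 2.7 × 0.064 = 0.05702 kg/m.
D = 3.1²/(4π × 110 × 0.05702²) = 2.14 m²/day.

2.14 m²/day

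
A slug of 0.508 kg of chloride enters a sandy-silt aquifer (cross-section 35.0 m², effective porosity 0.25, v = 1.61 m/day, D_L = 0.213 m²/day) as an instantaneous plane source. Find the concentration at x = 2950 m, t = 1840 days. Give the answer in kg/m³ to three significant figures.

0.000750 kg/m³

For an instantaneous plane source, C(x,t) = M/(n_e·A·√(4πDt)) · exp(−(x−vt)²/(4Dt)), with n_e·A the pore (flow) area.
Plume center vt = 1.61 × 1840 = 2962.4 m, so the well at 2950 m is 12.4 m upgradient of the peak.
√(4πDt) = 70.18 m, giving peak height M/(n_e·A·√(4πDt)) = 0.508/(0.25 × 35.0 × 70.18) = 0.0008273 kg/m³.
(x−vt)²/(4Dt) = (-12.4)²/(4 × 0.213 × 1840) = 0.09808; exp(−0.09808) = 0.9066.
C = 0.0008273 × 0.9066 = 0.000750 kg/m³.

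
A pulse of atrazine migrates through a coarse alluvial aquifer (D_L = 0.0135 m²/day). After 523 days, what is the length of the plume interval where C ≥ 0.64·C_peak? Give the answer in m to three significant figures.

7.10 m

The plume is Gaussian with σ = √(2Dt) = √(2 × 0.0135 × 523) = 3.758 m.
C/C_peak = exp(−Δx²/(2σ²)) = 0.64 ⇒ Δx = σ·√(−2 ln 0.64) = 3.758 × 0.9448 = 3.551 m.
Width = 2Δx = 7.10 m.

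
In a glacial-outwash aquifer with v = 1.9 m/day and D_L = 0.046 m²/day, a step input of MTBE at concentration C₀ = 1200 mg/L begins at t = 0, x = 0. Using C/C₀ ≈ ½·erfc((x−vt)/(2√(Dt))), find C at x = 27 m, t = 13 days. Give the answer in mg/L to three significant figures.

For a continuous step input, C/C₀ ≈ ½·erfc((x−vt)/(2√(Dt))).
vt = 1.9 × 13 = 24.7 m and 2√(Dt) = 2√(0.046 × 13) = 1.547 m.
Argument (x−vt)/(2√(Dt)) = (27 − 24.7)/1.547 = 1.487; ½·erfc(1.487) = 0.01774.
C = 1200 × 0.01774 = 21.3 mg/L.

21.3 mg/L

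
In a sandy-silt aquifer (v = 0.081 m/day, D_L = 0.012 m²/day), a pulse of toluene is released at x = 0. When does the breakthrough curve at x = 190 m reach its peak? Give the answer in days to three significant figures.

For the 1D instantaneous-source solution, setting ∂C/∂t = 0 at fixed x gives v²t² + 2Dt − x² = 0, so t = (√(D² + v²x²) − D)/v².
√(D² + v²x²) = √(0.012² + 0.081² × 190²) = 15.39; v² = 0.006561.
t = (15.39 − 0.012)/0.006561 = 2340 days (vs. the pure-advection estimate x/v = 2350 d).

2340 days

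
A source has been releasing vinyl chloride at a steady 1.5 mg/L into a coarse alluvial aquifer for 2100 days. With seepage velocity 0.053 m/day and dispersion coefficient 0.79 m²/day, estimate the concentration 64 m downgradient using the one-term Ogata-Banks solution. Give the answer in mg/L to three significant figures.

1.19 mg/L

For a continuous step input, C/C₀ ≈ ½·erfc((x−vt)/(2√(Dt))).
vt = 0.053 × 2100 = 111.3 m and 2√(Dt) = 2√(0.79 × 2100) = 81.46 m.
Argument (x−vt)/(2√(Dt)) = (64 − 111.3)/81.46 = -0.5807; ½·erfc(-0.5807) = 0.7942.
C = 1.5 × 0.7942 = 1.19 mg/L.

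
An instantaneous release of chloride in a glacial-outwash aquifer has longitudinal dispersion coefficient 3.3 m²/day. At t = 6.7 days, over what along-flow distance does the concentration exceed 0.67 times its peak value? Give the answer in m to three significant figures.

11.9 m

The plume is Gaussian with σ = √(2Dt) = √(2 × 3.3 × 6.7) = 6.650 m.
C/C_peak = exp(−Δx²/(2σ²)) = 0.67 ⇒ Δx = σ·√(−2 ln 0.67) = 6.650 × 0.8950 = 5.952 m.
Width = 2Δx = 11.9 m.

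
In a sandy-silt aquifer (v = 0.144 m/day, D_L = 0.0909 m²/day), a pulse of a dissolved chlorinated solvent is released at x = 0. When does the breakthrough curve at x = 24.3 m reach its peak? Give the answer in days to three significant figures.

For the 1D instantaneous-source solution, setting ∂C/∂t = 0 at fixed x gives v²t² + 2Dt − x² = 0, so t = (√(D² + v²x²) − D)/v².
√(D² + v²x²) = √(0.0909² + 0.144² × 24.3²) = 3.500; v² = 0.020736.
t = (3.500 − 0.0909)/0.020736 = 164 days (vs. the pure-advection estimate x/v = 169 d).

164 days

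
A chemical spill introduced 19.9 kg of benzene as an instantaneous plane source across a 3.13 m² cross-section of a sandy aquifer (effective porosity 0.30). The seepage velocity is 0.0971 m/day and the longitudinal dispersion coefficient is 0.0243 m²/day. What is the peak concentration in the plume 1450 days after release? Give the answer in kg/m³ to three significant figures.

The peak of an instantaneous 1D plume sits at x = vt; there the Gaussian factor is 1 and C_max = M/(n_e·A·√(4πDt)), where n_e·A is the pore area the mass is dissolved in.
√(4πDt) = √(4π × 0.0243 × 1450) = 21.04 m, so C_max = 19.9/(0.30 × 3.13 × 21.04) = 1.01 kg/m³.

1.01 kg/m³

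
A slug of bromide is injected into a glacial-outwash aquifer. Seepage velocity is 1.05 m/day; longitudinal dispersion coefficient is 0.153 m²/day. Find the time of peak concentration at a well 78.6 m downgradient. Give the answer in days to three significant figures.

For the 1D instantaneous-source solution, setting ∂C/∂t = 0 at fixed x gives v²t² + 2Dt − x² = 0, so t = (√(D² + v²x²) − D)/v².
√(D² + v²x²) = √(0.153² + 1.05² × 78.6²) = 82.53; v² = 1.1025.
t = (82.53 − 0.153)/1.1025 = 74.7 days (vs. the pure-advection estimate x/v = 74.9 d).

74.7 days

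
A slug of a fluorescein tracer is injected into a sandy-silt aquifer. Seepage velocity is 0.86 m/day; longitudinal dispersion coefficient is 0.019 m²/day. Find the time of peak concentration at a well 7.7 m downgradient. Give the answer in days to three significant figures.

For the 1D instantaneous-source solution, setting ∂C/∂t = 0 at fixed x gives v²t² + 2Dt − x² = 0, so t = (√(D² + v²x²) − D)/v².
√(D² + v²x²) = √(0.019² + 0.86² × 7.7²) = 6.622; v² = 0.7396.
t = (6.622 − 0.019)/0.7396 = 8.93 days (vs. the pure-advection estimate x/v = 8.95 d).

8.93 days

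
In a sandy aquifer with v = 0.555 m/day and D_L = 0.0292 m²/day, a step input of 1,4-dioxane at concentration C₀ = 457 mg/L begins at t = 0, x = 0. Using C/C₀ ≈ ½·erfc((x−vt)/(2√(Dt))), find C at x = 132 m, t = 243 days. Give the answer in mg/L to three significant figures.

355 mg/L

For a continuous step input, C/C₀ ≈ ½·erfc((x−vt)/(2√(Dt))).
vt = 0.555 × 243 = 134.865 m and 2√(Dt) = 2√(0.0292 × 243) = 5.328 m.
Argument (x−vt)/(2√(Dt)) = (132 − 134.865)/5.328 = -0.5377; ½·erfc(-0.5377) = 0.7765.
C = 457 × 0.7765 = 355 mg/L.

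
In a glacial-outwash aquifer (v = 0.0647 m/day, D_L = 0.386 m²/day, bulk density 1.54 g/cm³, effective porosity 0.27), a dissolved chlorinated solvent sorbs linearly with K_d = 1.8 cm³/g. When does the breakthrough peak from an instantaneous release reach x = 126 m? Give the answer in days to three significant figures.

Retardation factor R = 1 + ρ_b·K_d/n = 1 + 1.54 × 1.8/0.27 = 11.27.
Sorption retards both mechanisms: v_R = v/R = 0.005741 m/day, D_R = D/R = 0.03425 m²/day.
Peak time from v_R²t² + 2D_R t − x² = 0: t = (√(D_R² + v_R²x²) − D_R)/v_R².
√(D_R² + v_R²x²) = √(0.03425² + 0.005741² × 126²) = 0.7242; v_R² = 3.296e-05.
t = (0.7242 − 0.03425)/3.296e-05 = 20900 days.

20900 days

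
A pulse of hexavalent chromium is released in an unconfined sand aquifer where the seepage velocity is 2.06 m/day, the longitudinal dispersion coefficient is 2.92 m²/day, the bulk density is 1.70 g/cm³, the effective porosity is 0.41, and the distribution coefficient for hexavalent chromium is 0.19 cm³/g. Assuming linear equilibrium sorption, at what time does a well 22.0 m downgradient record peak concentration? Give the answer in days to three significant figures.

Retardation factor R = 1 + ρ_b·K_d/n = 1 + 1.70 × 0.19/0.41 = 1.788.
Sorption retards both mechanisms: v_R = v/R = 1.152 m/day, D_R = D/R = 1.633 m²/day.
Peak time from v_R²t² + 2D_R t − x² = 0: t = (√(D_R² + v_R²x²) − D_R)/v_R².
√(D_R² + v_R²x²) = √(1.633² + 1.152² × 22.0²) = 25.40; v_R² = 1.327.
t = (25.40 − 1.633)/1.327 = 17.9 days.

17.9 days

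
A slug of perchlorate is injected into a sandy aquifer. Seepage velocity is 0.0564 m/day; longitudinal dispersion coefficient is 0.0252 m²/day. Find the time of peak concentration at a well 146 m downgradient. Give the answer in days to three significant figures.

For the 1D instantaneous-source solution, setting ∂C/∂t = 0 at fixed x gives v²t² + 2Dt − x² = 0, so t = (√(D² + v²x²) − D)/v².
√(D² + v²x²) = √(0.0252² + 0.0564² × 146²) = 8.234; v² = 0.00318096.
t = (8.234 − 0.0252)/0.00318096 = 2580 days (vs. the pure-advection estimate x/v = 2590 d).

2580 days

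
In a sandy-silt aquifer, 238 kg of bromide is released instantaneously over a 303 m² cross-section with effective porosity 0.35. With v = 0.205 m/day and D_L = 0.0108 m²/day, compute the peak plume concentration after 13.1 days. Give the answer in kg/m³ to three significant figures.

The peak of an instantaneous 1D plume sits at x = vt; there the Gaussian factor is 1 and C_max = M/(n_e·A·√(4πDt)), where n_e·A is the pore area the mass is dissolved in.
√(4πDt) = √(4π × 0.0108 × 13.1) = 1.333 m, so C_max = 238/(0.35 × 303 × 1.333) = 1.68 kg/m³.

1.68 kg/m³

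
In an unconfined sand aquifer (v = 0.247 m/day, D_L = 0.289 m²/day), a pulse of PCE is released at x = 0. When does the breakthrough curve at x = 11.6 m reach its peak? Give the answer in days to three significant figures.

For the 1D instantaneous-source solution, setting ∂C/∂t = 0 at fixed x gives v²t² + 2Dt − x² = 0, so t = (√(D² + v²x²) − D)/v².
√(D² + v²x²) = √(0.289² + 0.247² × 11.6²) = 2.880; v² = 0.061009.
t = (2.880 − 0.289)/0.061009 = 42.5 days (vs. the pure-advection estimate x/v = 47.0 d).

42.5 days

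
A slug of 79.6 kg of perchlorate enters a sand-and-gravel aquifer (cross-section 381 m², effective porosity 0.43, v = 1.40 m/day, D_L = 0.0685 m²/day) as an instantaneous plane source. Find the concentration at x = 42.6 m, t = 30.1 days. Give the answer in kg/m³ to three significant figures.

0.0930 kg/m³

For an instantaneous plane source, C(x,t) = M/(n_e·A·√(4πDt)) · exp(−(x−vt)²/(4Dt)), with n_e·A the pore (flow) area.
Plume center vt = 1.40 × 30.1 = 42.14 m, so the well at 42.6 m is 0.46 m downgradient of the peak.
√(4πDt) = 5.090 m, giving peak height M/(n_e·A·√(4πDt)) = 79.6/(0.43 × 381 × 5.090) = 0.09546 kg/m³.
(x−vt)²/(4Dt) = (0.46)²/(4 × 0.0685 × 30.1) = 0.02566; exp(−0.02566) = 0.9747.
C = 0.09546 × 0.9747 = 0.0930 kg/m³.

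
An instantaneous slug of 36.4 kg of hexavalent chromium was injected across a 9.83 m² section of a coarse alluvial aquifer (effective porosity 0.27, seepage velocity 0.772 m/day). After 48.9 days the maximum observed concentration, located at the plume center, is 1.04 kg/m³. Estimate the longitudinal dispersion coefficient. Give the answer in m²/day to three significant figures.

At the plume center C_max = M/(n_e·A·√(4πDt)), so D = M²/(4πt·(n_e·A·C_max)²).
n_e·A·C_max = 0.27 × 9.83 × 1.04 = 2.760 kg/m.
D = 36.4²/(4π × 48.9 × 2.760²) = 0.283 m²/day.

0.283 m²/day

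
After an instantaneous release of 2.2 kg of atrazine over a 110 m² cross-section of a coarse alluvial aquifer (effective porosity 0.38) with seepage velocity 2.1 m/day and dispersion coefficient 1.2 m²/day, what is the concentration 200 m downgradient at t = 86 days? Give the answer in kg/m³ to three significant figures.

0.000587 kg/m³

For an instantaneous plane source, C(x,t) = M/(n_e·A·√(4πDt)) · exp(−(x−vt)²/(4Dt)), with n_e·A the pore (flow) area.
Plume center vt = 2.1 × 86 = 180.6 m, so the well at 200 m is 19.4 m downgradient of the peak.
√(4πDt) = 36.01 m, giving peak height M/(n_e·A·√(4πDt)) = 2.2/(0.38 × 110 × 36.01) = 0.001462 kg/m³.
(x−vt)²/(4Dt) = (19.4)²/(4 × 1.2 × 86) = 0.9117; exp(−0.9117) = 0.4018.
C = 0.001462 × 0.4018 = 0.000587 kg/m³.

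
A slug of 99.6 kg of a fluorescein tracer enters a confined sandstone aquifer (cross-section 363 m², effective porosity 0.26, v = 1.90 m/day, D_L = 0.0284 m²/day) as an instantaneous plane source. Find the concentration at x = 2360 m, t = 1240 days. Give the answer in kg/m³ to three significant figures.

For an instantaneous plane source, C(x,t) = M/(n_e·A·√(4πDt)) · exp(−(x−vt)²/(4Dt)), with n_e·A the pore (flow) area.
Plume center vt = 1.90 × 1240 = 2356 m, so the well at 2360 m is 4 m downgradient of the peak.
√(4πDt) = 21.04 m, giving peak height M/(n_e·A·√(4πDt)) = 99.6/(0.26 × 363 × 21.04) = 0.05016 kg/m³.
(x−vt)²/(4Dt) = (4)²/(4 × 0.0284 × 1240) = 0.1136; exp(−0.1136) = 0.8926.
C = 0.05016 × 0.8926 = 0.0448 kg/m³.

0.0448 kg/m³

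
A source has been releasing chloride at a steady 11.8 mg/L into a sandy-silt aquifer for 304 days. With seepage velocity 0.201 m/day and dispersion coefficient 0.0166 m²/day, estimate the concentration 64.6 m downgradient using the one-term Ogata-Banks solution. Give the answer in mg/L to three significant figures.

For a continuous step input, C/C₀ ≈ ½·erfc((x−vt)/(2√(Dt))).
vt = 0.201 × 304 = 61.104 m and 2√(Dt) = 2√(0.0166 × 304) = 4.493 m.
Argument (x−vt)/(2√(Dt)) = (64.6 − 61.104)/4.493 = 0.7781; ½·erfc(0.7781) = 0.1356.
C = 11.8 × 0.1356 = 1.60 mg/L.

1.60 mg/L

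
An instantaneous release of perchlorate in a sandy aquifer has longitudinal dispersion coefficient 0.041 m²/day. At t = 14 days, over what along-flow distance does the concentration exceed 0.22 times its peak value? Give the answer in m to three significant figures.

The plume is Gaussian with σ = √(2Dt) = √(2 × 0.041 × 14) = 1.071 m.
C/C_peak = exp(−Δx²/(2σ²)) = 0.22 ⇒ Δx = σ·√(−2 ln 0.22) = 1.071 × 1.740 = 1.864 m.
Width = 2Δx = 3.73 m.

3.73 m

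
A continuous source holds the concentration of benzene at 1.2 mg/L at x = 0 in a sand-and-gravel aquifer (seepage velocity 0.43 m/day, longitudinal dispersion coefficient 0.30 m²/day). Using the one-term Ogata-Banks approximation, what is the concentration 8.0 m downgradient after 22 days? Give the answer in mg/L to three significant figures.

0.787 mg/L

For a continuous step input, C/C₀ ≈ ½·erfc((x−vt)/(2√(Dt))).
vt = 0.43 × 22 = 9.46 m and 2√(Dt) = 2√(0.30 × 22) = 5.138 m.
Argument (x−vt)/(2√(Dt)) = (8.0 − 9.46)/5.138 = -0.2842; ½·erfc(-0.2842) = 0.6561.
C = 1.2 × 0.6561 = 0.787 mg/L.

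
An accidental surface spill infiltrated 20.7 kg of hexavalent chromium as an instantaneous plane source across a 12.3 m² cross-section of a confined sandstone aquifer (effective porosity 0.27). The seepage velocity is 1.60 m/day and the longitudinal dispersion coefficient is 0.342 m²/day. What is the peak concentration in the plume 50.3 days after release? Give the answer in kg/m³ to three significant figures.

The peak of an instantaneous 1D plume sits at x = vt; there the Gaussian factor is 1 and C_max = M/(n_e·A·√(4πDt)), where n_e·A is the pore area the mass is dissolved in.
√(4πDt) = √(4π × 0.342 × 50.3) = 14.70 m, so C_max = 20.7/(0.27 × 12.3 × 14.70) = 0.424 kg/m³.

0.424 kg/m³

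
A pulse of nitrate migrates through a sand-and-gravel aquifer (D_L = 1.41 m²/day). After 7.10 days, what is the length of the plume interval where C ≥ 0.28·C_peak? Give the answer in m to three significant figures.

The plume is Gaussian with σ = √(2Dt) = √(2 × 1.41 × 7.10) = 4.475 m.
C/C_peak = exp(−Δx²/(2σ²)) = 0.28 ⇒ Δx = σ·√(−2 ln 0.28) = 4.475 × 1.596 = 7.142 m.
Width = 2Δx = 14.3 m.

14.3 m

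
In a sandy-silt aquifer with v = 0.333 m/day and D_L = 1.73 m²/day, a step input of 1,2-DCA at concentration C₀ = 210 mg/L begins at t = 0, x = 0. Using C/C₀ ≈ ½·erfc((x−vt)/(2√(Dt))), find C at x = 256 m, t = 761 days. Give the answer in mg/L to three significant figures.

For a continuous step input, C/C₀ ≈ ½·erfc((x−vt)/(2√(Dt))).
vt = 0.333 × 761 = 253.413 m and 2√(Dt) = 2√(1.73 × 761) = 72.57 m.
Argument (x−vt)/(2√(Dt)) = (256 − 253.413)/72.57 = 0.03565; ½·erfc(0.03565) = 0.4799.
C = 210 × 0.4799 = 101 mg/L.

101 mg/L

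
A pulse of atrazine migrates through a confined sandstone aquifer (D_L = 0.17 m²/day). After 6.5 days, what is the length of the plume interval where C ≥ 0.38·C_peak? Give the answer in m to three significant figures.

4.14 m

The plume is Gaussian with σ = √(2Dt) = √(2 × 0.17 × 6.5) = 1.487 m.
C/C_peak = exp(−Δx²/(2σ²)) = 0.38 ⇒ Δx = σ·√(−2 ln 0.38) = 1.487 × 1.391 = 2.068 m.
Width = 2Δx = 4.14 m.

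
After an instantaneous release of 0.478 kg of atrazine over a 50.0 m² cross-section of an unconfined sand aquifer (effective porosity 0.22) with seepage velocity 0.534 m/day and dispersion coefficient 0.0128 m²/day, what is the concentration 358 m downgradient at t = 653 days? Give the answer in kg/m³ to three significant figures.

0.000319 kg/m³

For an instantaneous plane source, C(x,t) = M/(n_e·A·√(4πDt)) · exp(−(x−vt)²/(4Dt)), with n_e·A the pore (flow) area.
Plume center vt = 0.534 × 653 = 348.702 m, so the well at 358 m is 9.298 m downgradient of the peak.
√(4πDt) = 10.25 m, giving peak height M/(n_e·A·√(4πDt)) = 0.478/(0.22 × 50.0 × 10.25) = 0.004239 kg/m³.
(x−vt)²/(4Dt) = (9.298)²/(4 × 0.0128 × 653) = 2.586; exp(−2.586) = 0.07532.
C = 0.004239 × 0.07532 = 0.000319 kg/m³.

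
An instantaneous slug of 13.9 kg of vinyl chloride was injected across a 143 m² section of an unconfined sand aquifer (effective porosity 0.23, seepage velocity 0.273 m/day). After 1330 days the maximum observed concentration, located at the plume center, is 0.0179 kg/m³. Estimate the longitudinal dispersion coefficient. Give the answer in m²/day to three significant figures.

0.0334 m²/day

At the plume center C_max = M/(n_e·A·√(4πDt)), so D = M²/(4πt·(n_e·A·C_max)²).
n_e·A·C_max = 0.23 × 143 × 0.0179 = 0.5887 kg/m.
D = 13.9²/(4π × 1330 × 0.5887²) = 0.0334 m²/day.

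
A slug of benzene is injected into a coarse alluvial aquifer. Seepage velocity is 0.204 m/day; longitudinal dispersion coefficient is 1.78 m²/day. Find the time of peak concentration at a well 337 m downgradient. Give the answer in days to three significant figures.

1610 days

For the 1D instantaneous-source solution, setting ∂C/∂t = 0 at fixed x gives v²t² + 2Dt − x² = 0, so t = (√(D² + v²x²) − D)/v².
√(D² + v²x²) = √(1.78² + 0.204² × 337²) = 68.77; v² = 0.041616.
t = (68.77 − 1.78)/0.041616 = 1610 days (vs. the pure-advection estimate x/v = 1650 d).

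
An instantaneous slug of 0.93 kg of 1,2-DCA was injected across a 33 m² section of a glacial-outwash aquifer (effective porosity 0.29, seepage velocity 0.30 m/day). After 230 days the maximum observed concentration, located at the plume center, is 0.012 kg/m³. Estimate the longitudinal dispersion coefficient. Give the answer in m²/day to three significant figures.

At the plume center C_max = M/(n_e·A·√(4πDt)), so D = M²/(4πt·(n_e·A·C_max)²).
n_e·A·C_max = 0.29 × 33 × 0.012 = 0.1148 kg/m.
D = 0.93²/(4π × 230 × 0.1148²) = 0.0227 m²/day.

0.0227 m²/day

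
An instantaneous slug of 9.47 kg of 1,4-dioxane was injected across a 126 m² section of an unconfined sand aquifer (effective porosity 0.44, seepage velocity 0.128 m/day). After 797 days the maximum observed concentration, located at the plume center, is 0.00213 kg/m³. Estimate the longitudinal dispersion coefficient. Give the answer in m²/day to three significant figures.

At the plume center C_max = M/(n_e·A·√(4πDt)), so D = M²/(4πt·(n_e·A·C_max)²).
n_e·A·C_max = 0.44 × 126 × 0.00213 = 0.1181 kg/m.
D = 9.47²/(4π × 797 × 0.1181²) = 0.642 m²/day.

0.642 m²/day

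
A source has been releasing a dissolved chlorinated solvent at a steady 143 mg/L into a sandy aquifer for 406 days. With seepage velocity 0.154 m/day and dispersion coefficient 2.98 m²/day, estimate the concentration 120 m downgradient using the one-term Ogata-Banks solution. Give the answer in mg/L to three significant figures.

For a continuous step input, C/C₀ ≈ ½·erfc((x−vt)/(2√(Dt))).
vt = 0.154 × 406 = 62.524 m and 2√(Dt) = 2√(2.98 × 406) = 69.57 m.
Argument (x−vt)/(2√(Dt)) = (120 − 62.524)/69.57 = 0.8262; ½·erfc(0.8262) = 0.1213.
C = 143 × 0.1213 = 17.3 mg/L.

17.3 mg/L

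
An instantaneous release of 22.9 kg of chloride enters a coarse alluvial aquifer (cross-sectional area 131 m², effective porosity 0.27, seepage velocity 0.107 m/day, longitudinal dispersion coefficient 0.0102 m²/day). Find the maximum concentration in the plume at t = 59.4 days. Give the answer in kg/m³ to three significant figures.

0.235 kg/m³

The peak of an instantaneous 1D plume sits at x = vt; there the Gaussian factor is 1 and C_max = M/(n_e·A·√(4πDt)), where n_e·A is the pore area the mass is dissolved in.
√(4πDt) = √(4π × 0.0102 × 59.4) = 2.759 m, so C_max = 22.9/(0.27 × 131 × 2.759) = 0.235 kg/m³.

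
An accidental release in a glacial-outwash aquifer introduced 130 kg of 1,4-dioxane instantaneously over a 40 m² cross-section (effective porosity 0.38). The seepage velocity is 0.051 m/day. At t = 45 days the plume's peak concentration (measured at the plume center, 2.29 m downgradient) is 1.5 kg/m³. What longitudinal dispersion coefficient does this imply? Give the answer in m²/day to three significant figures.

At the plume center C_max = M/(n_e·A·√(4πDt)), so D = M²/(4πt·(n_e·A·C_max)²).
n_e·A·C_max = 0.38 × 40 × 1.5 = 22.80 kg/m.
D = 130²/(4π × 45 × 22.80²) = 0.0575 m²/day.

0.0575 m²/day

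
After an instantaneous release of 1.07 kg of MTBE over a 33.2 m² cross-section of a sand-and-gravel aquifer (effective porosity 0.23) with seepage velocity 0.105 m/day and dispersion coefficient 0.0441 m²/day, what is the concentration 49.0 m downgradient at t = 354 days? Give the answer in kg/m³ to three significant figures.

0.00106 kg/m³

For an instantaneous plane source, C(x,t) = M/(n_e·A·√(4πDt)) · exp(−(x−vt)²/(4Dt)), with n_e·A the pore (flow) area.
Plume center vt = 0.105 × 354 = 37.17 m, so the well at 49.0 m is 11.83 m downgradient of the peak.
√(4πDt) = 14.01 m, giving peak height M/(n_e·A·√(4πDt)) = 1.07/(0.23 × 33.2 × 14.01) = 0.01000 kg/m³.
(x−vt)²/(4Dt) = (11.83)²/(4 × 0.0441 × 354) = 2.241; exp(−2.241) = 0.1064.
C = 0.01000 × 0.1064 = 0.00106 kg/m³.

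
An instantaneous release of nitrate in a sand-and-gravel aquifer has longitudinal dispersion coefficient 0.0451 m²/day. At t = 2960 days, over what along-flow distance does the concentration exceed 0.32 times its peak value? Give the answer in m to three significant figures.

49.3 m

The plume is Gaussian with σ = √(2Dt) = √(2 × 0.0451 × 2960) = 16.34 m.
C/C_peak = exp(−Δx²/(2σ²)) = 0.32 ⇒ Δx = σ·√(−2 ln 0.32) = 16.34 × 1.510 = 24.67 m.
Width = 2Δx = 49.3 m.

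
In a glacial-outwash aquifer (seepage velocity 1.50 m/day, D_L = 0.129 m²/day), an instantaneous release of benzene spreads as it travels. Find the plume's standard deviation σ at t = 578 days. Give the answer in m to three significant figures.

12.2 m

Dispersive spreading gives a Gaussian with σ² = 2Dt; advection only shifts the center.
σ = √(2 × 0.129 × 578) = 12.2 m.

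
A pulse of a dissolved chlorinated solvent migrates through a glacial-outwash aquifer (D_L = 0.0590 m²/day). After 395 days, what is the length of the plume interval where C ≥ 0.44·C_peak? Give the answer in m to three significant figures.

17.5 m

The plume is Gaussian with σ = √(2Dt) = √(2 × 0.0590 × 395) = 6.827 m.
C/C_peak = exp(−Δx²/(2σ²)) = 0.44 ⇒ Δx = σ·√(−2 ln 0.44) = 6.827 × 1.281 = 8.745 m.
Width = 2Δx = 17.5 m.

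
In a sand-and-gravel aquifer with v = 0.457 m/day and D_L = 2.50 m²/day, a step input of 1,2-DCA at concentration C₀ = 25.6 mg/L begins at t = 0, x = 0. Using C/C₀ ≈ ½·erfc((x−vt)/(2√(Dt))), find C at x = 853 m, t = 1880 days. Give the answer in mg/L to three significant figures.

For a continuous step input, C/C₀ ≈ ½·erfc((x−vt)/(2√(Dt))).
vt = 0.457 × 1880 = 859.16 m and 2√(Dt) = 2√(2.50 × 1880) = 137.1 m.
Argument (x−vt)/(2√(Dt)) = (853 − 859.16)/137.1 = -0.04493; ½·erfc(-0.04493) = 0.5253.
C = 25.6 × 0.5253 = 13.4 mg/L.

13.4 mg/L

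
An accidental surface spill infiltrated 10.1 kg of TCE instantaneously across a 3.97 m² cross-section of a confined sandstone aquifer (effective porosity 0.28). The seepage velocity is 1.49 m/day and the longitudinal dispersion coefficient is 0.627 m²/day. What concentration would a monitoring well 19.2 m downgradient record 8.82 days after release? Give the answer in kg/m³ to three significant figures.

0.207 kg/m³

For an instantaneous plane source, C(x,t) = M/(n_e·A·√(4πDt)) · exp(−(x−vt)²/(4Dt)), with n_e·A the pore (flow) area.
Plume center vt = 1.49 × 8.82 = 13.1418 m, so the well at 19.2 m is 6.0582 m downgradient of the peak.
√(4πDt) = 8.336 m, giving peak height M/(n_e·A·√(4πDt)) = 10.1/(0.28 × 3.97 × 8.336) = 1.090 kg/m³.
(x−vt)²/(4Dt) = (6.0582)²/(4 × 0.627 × 8.82) = 1.659; exp(−1.659) = 0.1903.
C = 1.090 × 0.1903 = 0.207 kg/m³.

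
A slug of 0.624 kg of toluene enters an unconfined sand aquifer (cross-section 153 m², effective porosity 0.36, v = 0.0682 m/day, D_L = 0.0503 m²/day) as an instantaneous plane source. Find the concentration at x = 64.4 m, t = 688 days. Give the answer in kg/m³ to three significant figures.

For an instantaneous plane source, C(x,t) = M/(n_e·A·√(4πDt)) · exp(−(x−vt)²/(4Dt)), with n_e·A the pore (flow) area.
Plume center vt = 0.0682 × 688 = 46.9216 m, so the well at 64.4 m is 17.4784 m downgradient of the peak.
√(4πDt) = 20.85 m, giving peak height M/(n_e·A·√(4πDt)) = 0.624/(0.36 × 153 × 20.85) = 0.0005434 kg/m³.
(x−vt)²/(4Dt) = (17.4784)²/(4 × 0.0503 × 688) = 2.207; exp(−2.207) = 0.1100.
C = 0.0005434 × 0.1100 = 5.98e-05 kg/m³.

5.98e-05 kg/m³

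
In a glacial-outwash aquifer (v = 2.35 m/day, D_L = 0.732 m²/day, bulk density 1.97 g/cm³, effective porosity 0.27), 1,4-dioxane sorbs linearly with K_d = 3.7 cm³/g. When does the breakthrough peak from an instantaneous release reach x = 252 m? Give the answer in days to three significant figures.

3000 days

Retardation factor R = 1 + ρ_b·K_d/n = 1 + 1.97 × 3.7/0.27 = 28.00.
Sorption retards both mechanisms: v_R = v/R = 0.08393 m/day, D_R = D/R = 0.02614 m²/day.
Peak time from v_R²t² + 2D_R t − x² = 0: t = (√(D_R² + v_R²x²) − D_R)/v_R².
√(D_R² + v_R²x²) = √(0.02614² + 0.08393² × 252²) = 21.15; v_R² = 0.007044.
t = (21.15 − 0.02614)/0.007044 = 3000 days.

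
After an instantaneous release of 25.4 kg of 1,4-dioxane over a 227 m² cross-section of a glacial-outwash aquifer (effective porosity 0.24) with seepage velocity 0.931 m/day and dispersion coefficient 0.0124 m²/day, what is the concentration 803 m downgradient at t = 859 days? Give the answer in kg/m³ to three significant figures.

For an instantaneous plane source, C(x,t) = M/(n_e·A·√(4πDt)) · exp(−(x−vt)²/(4Dt)), with n_e·A the pore (flow) area.
Plume center vt = 0.931 × 859 = 799.729 m, so the well at 803 m is 3.271 m downgradient of the peak.
√(4πDt) = 11.57 m, giving peak height M/(n_e·A·√(4πDt)) = 25.4/(0.24 × 227 × 11.57) = 0.04030 kg/m³.
(x−vt)²/(4Dt) = (3.271)²/(4 × 0.0124 × 859) = 0.2511; exp(−0.2511) = 0.7779.
C = 0.04030 × 0.7779 = 0.0313 kg/m³.

0.0313 kg/m³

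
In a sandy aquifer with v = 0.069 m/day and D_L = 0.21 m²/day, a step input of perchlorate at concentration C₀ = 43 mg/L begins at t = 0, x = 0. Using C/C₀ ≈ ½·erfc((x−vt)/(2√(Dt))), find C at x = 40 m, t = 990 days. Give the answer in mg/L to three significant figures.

39.5 mg/L

For a continuous step input, C/C₀ ≈ ½·erfc((x−vt)/(2√(Dt))).
vt = 0.069 × 990 = 68.31 m and 2√(Dt) = 2√(0.21 × 990) = 28.84 m.
Argument (x−vt)/(2√(Dt)) = (40 − 68.31)/28.84 = -0.9816; ½·erfc(-0.9816) = 0.9175.
C = 43 × 0.9175 = 39.5 mg/L.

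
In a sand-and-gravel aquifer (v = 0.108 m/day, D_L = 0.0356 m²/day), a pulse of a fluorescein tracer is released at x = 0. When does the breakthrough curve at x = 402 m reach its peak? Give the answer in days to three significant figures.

3720 days

For the 1D instantaneous-source solution, setting ∂C/∂t = 0 at fixed x gives v²t² + 2Dt − x² = 0, so t = (√(D² + v²x²) − D)/v².
√(D² + v²x²) = √(0.0356² + 0.108² × 402²) = 43.42; v² = 0.011664.
t = (43.42 − 0.0356)/0.011664 = 3720 days (vs. the pure-advection estimate x/v = 3720 d).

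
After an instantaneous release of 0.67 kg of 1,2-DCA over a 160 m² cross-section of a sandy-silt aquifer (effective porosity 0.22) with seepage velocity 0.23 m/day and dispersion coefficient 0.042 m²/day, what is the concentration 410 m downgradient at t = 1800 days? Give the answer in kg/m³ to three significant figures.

0.000586 kg/m³

For an instantaneous plane source, C(x,t) = M/(n_e·A·√(4πDt)) · exp(−(x−vt)²/(4Dt)), with n_e·A the pore (flow) area.
Plume center vt = 0.23 × 1800 = 414 m, so the well at 410 m is 4 m upgradient of the peak.
√(4πDt) = 30.82 m, giving peak height M/(n_e·A·√(4πDt)) = 0.67/(0.22 × 160 × 30.82) = 0.0006176 kg/m³.
(x−vt)²/(4Dt) = (-4)²/(4 × 0.042 × 1800) = 0.05291; exp(−0.05291) = 0.9485.
C = 0.0006176 × 0.9485 = 0.000586 kg/m³.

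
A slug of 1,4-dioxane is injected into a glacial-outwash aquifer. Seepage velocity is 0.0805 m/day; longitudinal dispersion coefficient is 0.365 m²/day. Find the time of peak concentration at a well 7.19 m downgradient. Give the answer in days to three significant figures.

49.3 days

For the 1D instantaneous-source solution, setting ∂C/∂t = 0 at fixed x gives v²t² + 2Dt − x² = 0, so t = (√(D² + v²x²) − D)/v².
√(D² + v²x²) = √(0.365² + 0.0805² × 7.19²) = 0.6843; v² = 0.00648025.
t = (0.6843 − 0.365)/0.00648025 = 49.3 days (vs. the pure-advection estimate x/v = 89.3 d).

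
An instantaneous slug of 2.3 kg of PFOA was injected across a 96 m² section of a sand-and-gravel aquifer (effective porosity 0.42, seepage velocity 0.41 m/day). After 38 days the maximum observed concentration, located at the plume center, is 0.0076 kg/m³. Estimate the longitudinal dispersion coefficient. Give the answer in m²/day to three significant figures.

At the plume center C_max = M/(n_e·A·√(4πDt)), so D = M²/(4πt·(n_e·A·C_max)²).
n_e·A·C_max = 0.42 × 96 × 0.0076 = 0.3064 kg/m.
D = 2.3²/(4π × 38 × 0.3064²) = 0.118 m²/day.

0.118 m²/day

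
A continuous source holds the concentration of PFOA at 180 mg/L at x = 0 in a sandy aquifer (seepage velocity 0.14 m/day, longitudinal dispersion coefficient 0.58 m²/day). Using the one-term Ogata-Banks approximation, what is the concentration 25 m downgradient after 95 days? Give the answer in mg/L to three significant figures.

23.9 mg/L

For a continuous step input, C/C₀ ≈ ½·erfc((x−vt)/(2√(Dt))).
vt = 0.14 × 95 = 13.3 m and 2√(Dt) = 2√(0.58 × 95) = 14.85 m.
Argument (x−vt)/(2√(Dt)) = (25 − 13.3)/14.85 = 0.7879; ½·erfc(0.7879) = 0.1326.
C = 180 × 0.1326 = 23.9 mg/L.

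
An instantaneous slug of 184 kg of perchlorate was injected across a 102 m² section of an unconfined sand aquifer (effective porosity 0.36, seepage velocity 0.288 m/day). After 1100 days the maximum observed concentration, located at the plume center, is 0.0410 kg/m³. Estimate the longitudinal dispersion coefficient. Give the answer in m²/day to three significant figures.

At the plume center C_max = M/(n_e·A·√(4πDt)), so D = M²/(4πt·(n_e·A·C_max)²).
n_e·A·C_max = 0.36 × 102 × 0.0410 = 1.506 kg/m.
D = 184²/(4π × 1100 × 1.506²) = 1.08 m²/day.

1.08 m²/day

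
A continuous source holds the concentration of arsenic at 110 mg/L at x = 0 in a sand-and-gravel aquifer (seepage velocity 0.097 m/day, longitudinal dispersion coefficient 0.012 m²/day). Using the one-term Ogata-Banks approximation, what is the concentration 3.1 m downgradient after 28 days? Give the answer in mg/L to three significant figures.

For a continuous step input, C/C₀ ≈ ½·erfc((x−vt)/(2√(Dt))).
vt = 0.097 × 28 = 2.716 m and 2√(Dt) = 2√(0.012 × 28) = 1.159 m.
Argument (x−vt)/(2√(Dt)) = (3.1 − 2.716)/1.159 = 0.3313; ½·erfc(0.3313) = 0.3197.
C = 110 × 0.3197 = 35.2 mg/L.

35.2 mg/L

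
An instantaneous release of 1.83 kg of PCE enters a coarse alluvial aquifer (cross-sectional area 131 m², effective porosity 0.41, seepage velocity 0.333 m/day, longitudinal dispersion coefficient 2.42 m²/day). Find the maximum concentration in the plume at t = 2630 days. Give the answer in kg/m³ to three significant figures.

The peak of an instantaneous 1D plume sits at x = vt; there the Gaussian factor is 1 and C_max = M/(n_e·A·√(4πDt)), where n_e·A is the pore area the mass is dissolved in.
√(4πDt) = √(4π × 2.42 × 2630) = 282.8 m, so C_max = 1.83/(0.41 × 131 × 282.8) = 0.000120 kg/m³.

0.000120 kg/m³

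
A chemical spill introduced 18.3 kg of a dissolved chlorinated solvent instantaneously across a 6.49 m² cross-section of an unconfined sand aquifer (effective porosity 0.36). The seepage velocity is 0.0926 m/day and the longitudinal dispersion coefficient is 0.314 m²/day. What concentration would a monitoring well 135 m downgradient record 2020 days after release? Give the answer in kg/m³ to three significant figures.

0.0302 kg/m³

For an instantaneous plane source, C(x,t) = M/(n_e·A·√(4πDt)) · exp(−(x−vt)²/(4Dt)), with n_e·A the pore (flow) area.
Plume center vt = 0.0926 × 2020 = 187.052 m, so the well at 135 m is 52.052 m upgradient of the peak.
√(4πDt) = 89.28 m, giving peak height M/(n_e·A·√(4πDt)) = 18.3/(0.36 × 6.49 × 89.28) = 0.08773 kg/m³.
(x−vt)²/(4Dt) = (-52.052)²/(4 × 0.314 × 2020) = 1.068; exp(−1.068) = 0.3437.
C = 0.08773 × 0.3437 = 0.0302 kg/m³.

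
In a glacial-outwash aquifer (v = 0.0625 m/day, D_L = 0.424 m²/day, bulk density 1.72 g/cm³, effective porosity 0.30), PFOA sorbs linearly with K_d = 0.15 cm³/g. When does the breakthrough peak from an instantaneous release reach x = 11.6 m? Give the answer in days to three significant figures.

Retardation factor R = 1 + ρ_b·K_d/n = 1 + 1.72 × 0.15/0.30 = 1.860.
Sorption retards both mechanisms: v_R = v/R = 0.03360 m/day, D_R = D/R = 0.2280 m²/day.
Peak time from v_R²t² + 2D_R t − x² = 0: t = (√(D_R² + v_R²x²) − D_R)/v_R².
√(D_R² + v_R²x²) = √(0.2280² + 0.03360² × 11.6²) = 0.4515; v_R² = 0.001129.
t = (0.4515 − 0.2280)/0.001129 = 198 days.

198 days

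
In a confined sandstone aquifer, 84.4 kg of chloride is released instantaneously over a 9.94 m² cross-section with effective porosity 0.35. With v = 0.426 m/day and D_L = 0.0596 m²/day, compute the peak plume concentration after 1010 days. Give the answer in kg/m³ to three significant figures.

0.882 kg/m³

The peak of an instantaneous 1D plume sits at x = vt; there the Gaussian factor is 1 and C_max = M/(n_e·A·√(4πDt)), where n_e·A is the pore area the mass is dissolved in.
√(4πDt) = √(4π × 0.0596 × 1010) = 27.50 m, so C_max = 84.4/(0.35 × 9.94 × 27.50) = 0.882 kg/m³.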